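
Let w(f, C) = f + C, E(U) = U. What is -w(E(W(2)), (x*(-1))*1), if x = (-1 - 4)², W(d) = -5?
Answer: 30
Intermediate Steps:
x = 25 (x = (-5)² = 25)
w(f, C) = C + f
-w(E(W(2)), (x*(-1))*1) = -((25*(-1))*1 - 5) = -(-25*1 - 5) = -(-25 - 5) = -1*(-30) = 30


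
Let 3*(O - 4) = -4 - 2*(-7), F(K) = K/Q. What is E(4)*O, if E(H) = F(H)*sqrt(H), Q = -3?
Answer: -176/9 ≈ -19.556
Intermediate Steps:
F(K) = -K/3 (F(K) = K/(-3) = K*(-1/3) = -K/3)
O = 22/3 (O = 4 + (-4 - 2*(-7))/3 = 4 + (-4 + 14)/3 = 4 + (1/3)*10 = 4 + 10/3 = 22/3 ≈ 7.3333)
E(H) = -H**(3/2)/3 (E(H) = (-H/3)*sqrt(H) = -H**(3/2)/3)
E(4)*O = -4**(3/2)/3*(22/3) = -1/3*8*(22/3) = -8/3*22/3 = -176/9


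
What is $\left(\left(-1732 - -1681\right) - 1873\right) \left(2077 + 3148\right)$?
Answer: $-10052900$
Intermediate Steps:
$\left(\left(-1732 - -1681\right) - 1873\right) \left(2077 + 3148\right) = \left(\left(-1732 + 1681\right) - 1873\right) 5225 = \left(-51 - 1873\right) 5225 = \left(-1924\right) 5225 = -10052900$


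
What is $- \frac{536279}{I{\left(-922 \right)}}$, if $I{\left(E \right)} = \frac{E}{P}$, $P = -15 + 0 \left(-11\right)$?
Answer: $- \frac{8044185}{922} \approx -8724.7$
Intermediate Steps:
$P = -15$ ($P = -15 + 0 = -15$)
$I{\left(E \right)} = - \frac{E}{15}$ ($I{\left(E \right)} = \frac{E}{-15} = E \left(- \frac{1}{15}\right) = - \frac{E}{15}$)
$- \frac{536279}{I{\left(-922 \right)}} = - \frac{536279}{\left(- \frac{1}{15}\right) \left(-922\right)} = - \frac{536279}{\frac{922}{15}} = \left(-536279\right) \frac{15}{922} = - \frac{8044185}{922}$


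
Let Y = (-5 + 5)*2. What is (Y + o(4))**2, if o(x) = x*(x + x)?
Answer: 1024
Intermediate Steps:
o(x) = 2*x**2 (o(x) = x*(2*x) = 2*x**2)
Y = 0 (Y = 0*2 = 0)
(Y + o(4))**2 = (0 + 2*4**2)**2 = (0 + 2*16)**2 = (0 + 32)**2 = 32**2 = 1024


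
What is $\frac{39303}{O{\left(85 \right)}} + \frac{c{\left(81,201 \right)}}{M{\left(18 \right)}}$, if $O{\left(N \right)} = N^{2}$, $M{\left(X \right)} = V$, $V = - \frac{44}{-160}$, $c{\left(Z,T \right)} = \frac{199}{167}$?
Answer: $\frac{129710611}{13272325} \approx 9.773$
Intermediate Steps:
$c{\left(Z,T \right)} = \frac{199}{167}$ ($c{\left(Z,T \right)} = 199 \cdot \frac{1}{167} = \frac{199}{167}$)
$V = \frac{11}{40}$ ($V = \left(-44\right) \left(- \frac{1}{160}\right) = \frac{11}{40} \approx 0.275$)
$M{\left(X \right)} = \frac{11}{40}$
$\frac{39303}{O{\left(85 \right)}} + \frac{c{\left(81,201 \right)}}{M{\left(18 \right)}} = \frac{39303}{85^{2}} + \frac{199}{167 \cdot \frac{11}{40}} = \frac{39303}{7225} + \frac{199}{167} \cdot \frac{40}{11} = 39303 \cdot \frac{1}{7225} + \frac{7960}{1837} = \frac{39303}{7225} + \frac{7960}{1837} = \frac{129710611}{13272325}$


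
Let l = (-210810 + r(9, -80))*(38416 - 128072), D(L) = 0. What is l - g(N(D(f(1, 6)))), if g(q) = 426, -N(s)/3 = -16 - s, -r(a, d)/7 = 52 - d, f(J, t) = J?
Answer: 18983223078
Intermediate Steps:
r(a, d) = -364 + 7*d (r(a, d) = -7*(52 - d) = -364 + 7*d)
N(s) = 48 + 3*s (N(s) = -3*(-16 - s) = 48 + 3*s)
l = 18983223504 (l = (-210810 + (-364 + 7*(-80)))*(38416 - 128072) = (-210810 + (-364 - 560))*(-89656) = (-210810 - 924)*(-89656) = -211734*(-89656) = 18983223504)
l - g(N(D(f(1, 6)))) = 18983223504 - 1*426 = 18983223504 - 426 = 18983223078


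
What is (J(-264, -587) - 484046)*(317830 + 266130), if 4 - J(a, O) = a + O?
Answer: -282164216360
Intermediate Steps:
J(a, O) = 4 - O - a (J(a, O) = 4 - (a + O) = 4 - (O + a) = 4 + (-O - a) = 4 - O - a)
(J(-264, -587) - 484046)*(317830 + 266130) = ((4 - 1*(-587) - 1*(-264)) - 484046)*(317830 + 266130) = ((4 + 587 + 264) - 484046)*583960 = (855 - 484046)*583960 = -483191*583960 = -282164216360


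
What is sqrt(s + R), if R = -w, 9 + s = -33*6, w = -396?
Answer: 3*sqrt(21) ≈ 13.748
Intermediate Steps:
s = -207 (s = -9 - 33*6 = -9 - 198 = -207)
R = 396 (R = -1*(-396) = 396)
sqrt(s + R) = sqrt(-207 + 396) = sqrt(189) = 3*sqrt(21)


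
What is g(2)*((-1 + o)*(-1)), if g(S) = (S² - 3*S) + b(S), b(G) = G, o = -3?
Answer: 0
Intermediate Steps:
g(S) = S² - 2*S (g(S) = (S² - 3*S) + S = S² - 2*S)
g(2)*((-1 + o)*(-1)) = (2*(-2 + 2))*((-1 - 3)*(-1)) = (2*0)*(-4*(-1)) = 0*4 = 0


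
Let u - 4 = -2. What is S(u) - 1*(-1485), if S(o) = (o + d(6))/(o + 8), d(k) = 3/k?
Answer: 5941/4 ≈ 1485.3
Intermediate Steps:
u = 2 (u = 4 - 2 = 2)
S(o) = (½ + o)/(8 + o) (S(o) = (o + 3/6)/(o + 8) = (o + 3*(⅙))/(8 + o) = (o + ½)/(8 + o) = (½ + o)/(8 + o))
S(u) - 1*(-1485) = (½ + 2)/(8 + 2) - 1*(-1485) = (5/2)/10 + 1485 = (⅒)*(5/2) + 1485 = ¼ + 1485 = 5941/4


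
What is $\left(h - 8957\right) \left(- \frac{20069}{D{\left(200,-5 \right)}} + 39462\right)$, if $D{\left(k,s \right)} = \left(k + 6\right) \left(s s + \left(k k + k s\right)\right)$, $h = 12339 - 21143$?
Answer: $- \frac{804930847277113}{1148450} \approx -7.0088 \cdot 10^{8}$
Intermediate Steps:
$h = -8804$ ($h = 12339 - 21143 = -8804$)
$D{\left(k,s \right)} = \left(6 + k\right) \left(k^{2} + s^{2} + k s\right)$ ($D{\left(k,s \right)} = \left(6 + k\right) \left(s^{2} + \left(k^{2} + k s\right)\right) = \left(6 + k\right) \left(k^{2} + s^{2} + k s\right)$)
$\left(h - 8957\right) \left(- \frac{20069}{D{\left(200,-5 \right)}} + 39462\right) = \left(-8804 - 8957\right) \left(- \frac{20069}{200^{3} + 6 \cdot 200^{2} + 6 \left(-5\right)^{2} + 200 \left(-5\right)^{2} - 5 \cdot 200^{2} + 6 \cdot 200 \left(-5\right)} + 39462\right) = - 17761 \left(- \frac{20069}{8000000 + 6 \cdot 40000 + 6 \cdot 25 + 200 \cdot 25 - 200000 - 6000} + 39462\right) = - 17761 \left(- \frac{20069}{8000000 + 240000 + 150 + 5000 - 200000 - 6000} + 39462\right) = - 17761 \left(- \frac{20069}{8039150} + 39462\right) = - 17761 \left(\left(-20069\right) \frac{1}{8039150} + 39462\right) = - 17761 \left(- \frac{2867}{1148450} + 39462\right) = \left(-17761\right) \frac{45320131033}{1148450} = - \frac{804930847277113}{1148450}$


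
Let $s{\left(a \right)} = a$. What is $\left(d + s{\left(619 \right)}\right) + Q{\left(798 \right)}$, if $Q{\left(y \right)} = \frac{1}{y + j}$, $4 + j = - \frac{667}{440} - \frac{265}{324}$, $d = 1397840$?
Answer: $\frac{39457496946837}{28214983} \approx 1.3985 \cdot 10^{6}$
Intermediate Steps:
$j = - \frac{225737}{35640}$ ($j = -4 - \left(\frac{265}{324} + \frac{667}{440}\right) = -4 - \frac{83177}{35640} = - \frac{225737}{35640} \approx -6.3338$)
$Q{\left(y \right)} = \frac{1}{- \frac{225737}{35640} + y}$ ($Q{\left(y \right)} = \frac{1}{y - \frac{225737}{35640}} = \frac{1}{- \frac{225737}{35640} + y}$)
$\left(d + s{\left(619 \right)}\right) + Q{\left(798 \right)} = \left(1397840 + 619\right) + \frac{35640}{-225737 + 35640 \cdot 798} = 1398459 + \frac{35640}{-225737 + 28440720} = 1398459 + \frac{35640}{28214983} = \frac{39457496946837}{28214983}$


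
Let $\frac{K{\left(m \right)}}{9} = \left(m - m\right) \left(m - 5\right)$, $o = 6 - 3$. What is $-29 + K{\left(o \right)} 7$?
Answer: $-29$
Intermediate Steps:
$o = 3$ ($o = 6 - 3 = 3$)
$K{\left(m \right)} = 0$ ($K{\left(m \right)} = 9 \left(m - m\right) \left(m - 5\right) = 9 \cdot 0 \left(-5 + m\right) = 9 \cdot 0 = 0$)
$-29 + K{\left(o \right)} 7 = -29 + 0 \cdot 7 = -29 + 0 = -29$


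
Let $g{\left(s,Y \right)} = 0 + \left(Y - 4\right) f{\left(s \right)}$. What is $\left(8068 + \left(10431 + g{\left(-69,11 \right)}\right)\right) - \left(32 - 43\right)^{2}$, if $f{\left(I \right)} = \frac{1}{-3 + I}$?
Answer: $\frac{1323209}{72} \approx 18378.0$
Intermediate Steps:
$g{\left(s,Y \right)} = \frac{-4 + Y}{-3 + s}$ ($g{\left(s,Y \right)} = 0 + \frac{Y - 4}{-3 + s} = 0 + \frac{-4 + Y}{-3 + s} = \frac{-4 + Y}{-3 + s}$)
$\left(8068 + \left(10431 + g{\left(-69,11 \right)}\right)\right) - \left(32 - 43\right)^{2} = \left(8068 + \left(10431 + \frac{-4 + 11}{-3 - 69}\right)\right) - \left(32 - 43\right)^{2} = \left(8068 + \left(10431 + \frac{1}{-72} \cdot 7\right)\right) - \left(-11\right)^{2} = \left(8068 + \left(10431 - \frac{7}{72}\right)\right) - 121 = \left(8068 + \frac{751025}{72}\right) - 121 = \frac{1331921}{72} - 121 = \frac{1323209}{72}$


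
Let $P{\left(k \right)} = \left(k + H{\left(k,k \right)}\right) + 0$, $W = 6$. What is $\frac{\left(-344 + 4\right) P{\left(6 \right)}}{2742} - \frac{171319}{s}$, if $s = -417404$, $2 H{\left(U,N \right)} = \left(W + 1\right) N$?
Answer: $- \frac{560335337}{190753628} \approx -2.9375$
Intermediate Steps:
$H{\left(U,N \right)} = \frac{7 N}{2}$ ($H{\left(U,N \right)} = \frac{\left(6 + 1\right) N}{2} = \frac{7 N}{2}$)
$P{\left(k \right)} = \frac{9 k}{2}$ ($P{\left(k \right)} = \left(k + \frac{7 k}{2}\right) + 0 = \frac{9 k}{2} + 0 = \frac{9 k}{2}$)
$\frac{\left(-344 + 4\right) P{\left(6 \right)}}{2742} - \frac{171319}{s} = \frac{\left(-344 + 4\right) \frac{9}{2} \cdot 6}{2742} - \frac{171319}{-417404} = \left(-340\right) 27 \cdot \frac{1}{2742} - - \frac{171319}{417404} = \left(-9180\right) \frac{1}{2742} + \frac{171319}{417404} = - \frac{1530}{457} + \frac{171319}{417404} = - \frac{560335337}{190753628}$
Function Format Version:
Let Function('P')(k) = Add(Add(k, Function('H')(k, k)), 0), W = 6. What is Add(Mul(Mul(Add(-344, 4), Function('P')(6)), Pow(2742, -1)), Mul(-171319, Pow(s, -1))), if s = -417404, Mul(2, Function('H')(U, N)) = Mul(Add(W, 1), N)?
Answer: Rational(-560335337, 190753628) ≈ -2.9375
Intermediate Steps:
Function('H')(U, N) = Mul(Rational(7, 2), N) (Function('H')(U, N) = Mul(Rational(1, 2), Mul(Add(6, 1), N)) = Mul(Rational(1, 2), Mul(7, N)) = Mul(Rational(7, 2), N))
Function('P')(k) = Mul(Rational(9, 2), k) (Function('P')(k) = Add(Add(k, Mul(Rational(7, 2), k)), 0) = Add(Mul(Rational(9, 2), k), 0) = Mul(Rational(9, 2), k))
Add(Mul(Mul(Add(-344, 4), Function('P')(6)), Pow(2742, -1)), Mul(-171319, Pow(s, -1))) = Add(Mul(Mul(Add(-344, 4), Mul(Rational(9, 2), 6)), Pow(2742, -1)), Mul(-171319, Pow(-417404, -1))) = Add(Mul(Mul(-340, 27), Rational(1, 2742)), Mul(-171319, Rational(-1, 417404))) = Add(Mul(-9180, Rational(1, 2742)), Rational(171319, 417404)) = Add(Rational(-1530, 457), Rational(171319, 417404)) = Rational(-560335337, 190753628)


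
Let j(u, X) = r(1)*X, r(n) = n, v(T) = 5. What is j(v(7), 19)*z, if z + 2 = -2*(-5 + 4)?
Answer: 0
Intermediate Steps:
j(u, X) = X (j(u, X) = 1*X = X)
z = 0 (z = -2 - 2*(-5 + 4) = -2 - 2*(-1) = -2 + 2 = 0)
j(v(7), 19)*z = 19*0 = 0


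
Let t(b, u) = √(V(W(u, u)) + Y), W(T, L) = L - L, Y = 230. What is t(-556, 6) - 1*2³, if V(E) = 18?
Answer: -8 + 2*√62 ≈ 7.7480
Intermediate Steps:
W(T, L) = 0
t(b, u) = 2*√62 (t(b, u) = √(18 + 230) = √248 = 2*√62)
t(-556, 6) - 1*2³ = 2*√62 - 1*2³ = 2*√62 - 1*8 = 2*√62 - 8 = -8 + 2*√62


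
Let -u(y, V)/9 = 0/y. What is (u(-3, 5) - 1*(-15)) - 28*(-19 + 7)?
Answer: 351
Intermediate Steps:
u(y, V) = 0 (u(y, V) = -0/y = -9*0 = 0)
(u(-3, 5) - 1*(-15)) - 28*(-19 + 7) = (0 - 1*(-15)) - 28*(-19 + 7) = (0 + 15) - 28*(-12) = 15 + 336 = 351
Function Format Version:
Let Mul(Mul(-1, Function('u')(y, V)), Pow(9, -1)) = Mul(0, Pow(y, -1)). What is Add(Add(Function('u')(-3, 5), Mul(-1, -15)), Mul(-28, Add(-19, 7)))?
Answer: 351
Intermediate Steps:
Function('u')(y, V) = 0 (Function('u')(y, V) = Mul(-9, Mul(0, Pow(y, -1))) = Mul(-9, 0) = 0)
Add(Add(Function('u')(-3, 5), Mul(-1, -15)), Mul(-28, Add(-19, 7))) = Add(Add(0, Mul(-1, -15)), Mul(-28, Add(-19, 7))) = Add(Add(0, 15), Mul(-28, -12)) = Add(15, 336) = 351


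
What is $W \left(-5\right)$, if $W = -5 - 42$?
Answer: $235$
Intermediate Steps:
$W = -47$ ($W = -5 - 42 = -47$)
$W \left(-5\right) = \left(-47\right) \left(-5\right) = 235$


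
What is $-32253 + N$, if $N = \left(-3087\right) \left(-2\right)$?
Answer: $-26079$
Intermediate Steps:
$N = 6174$
$-32253 + N = -32253 + 6174 = -26079$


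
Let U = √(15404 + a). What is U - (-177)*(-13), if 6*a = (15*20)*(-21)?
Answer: -2301 + √14354 ≈ -2181.2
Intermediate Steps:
a = -1050 (a = ((15*20)*(-21))/6 = (300*(-21))/6 = (⅙)*(-6300) = -1050)
U = √14354 (U = √(15404 - 1050) = √14354 ≈ 119.81)
U - (-177)*(-13) = √14354 - (-177)*(-13) = √14354 - 1*2301 = √14354 - 2301 = -2301 + √14354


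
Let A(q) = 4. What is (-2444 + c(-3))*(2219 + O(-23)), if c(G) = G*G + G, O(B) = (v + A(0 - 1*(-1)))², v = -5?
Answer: -5412360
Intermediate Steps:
O(B) = 1 (O(B) = (-5 + 4)² = (-1)² = 1)
c(G) = G + G² (c(G) = G² + G = G + G²)
(-2444 + c(-3))*(2219 + O(-23)) = (-2444 - 3*(1 - 3))*(2219 + 1) = (-2444 - 3*(-2))*2220 = (-2444 + 6)*2220 = -2438*2220 = -5412360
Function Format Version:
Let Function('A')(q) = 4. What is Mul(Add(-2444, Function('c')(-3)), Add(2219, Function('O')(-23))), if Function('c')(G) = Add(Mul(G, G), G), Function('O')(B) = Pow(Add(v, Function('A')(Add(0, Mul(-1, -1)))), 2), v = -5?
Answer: -5412360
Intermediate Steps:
Function('O')(B) = 1 (Function('O')(B) = Pow(Add(-5, 4), 2) = Pow(-1, 2) = 1)
Function('c')(G) = Add(G, Pow(G, 2)) (Function('c')(G) = Add(Pow(G, 2), G) = Add(G, Pow(G, 2)))
Mul(Add(-2444, Function('c')(-3)), Add(2219, Function('O')(-23))) = Mul(Add(-2444, Mul(-3, Add(1, -3))), Add(2219, 1)) = Mul(Add(-2444, Mul(-3, -2)), 2220) = Mul(Add(-2444, 6), 2220) = Mul(-2438, 2220) = -5412360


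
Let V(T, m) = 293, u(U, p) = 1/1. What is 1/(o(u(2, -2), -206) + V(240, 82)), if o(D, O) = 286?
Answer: 1/579 ≈ 0.0017271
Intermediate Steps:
u(U, p) = 1
1/(o(u(2, -2), -206) + V(240, 82)) = 1/(286 + 293) = 1/579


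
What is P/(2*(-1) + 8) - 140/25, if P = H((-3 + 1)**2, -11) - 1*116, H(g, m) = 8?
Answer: -118/5 ≈ -23.600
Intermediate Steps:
P = -108 (P = 8 - 1*116 = 8 - 116 = -108)
P/(2*(-1) + 8) - 140/25 = -108/(2*(-1) + 8) - 140/25 = -108/(-2 + 8) - 140*1/25 = -108/6 - 28/5 = -108*1/6 - 28/5 = -18 - 28/5 = -118/5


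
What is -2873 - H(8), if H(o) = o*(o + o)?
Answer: -3001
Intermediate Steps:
H(o) = 2*o² (H(o) = o*(2*o) = 2*o²)
-2873 - H(8) = -2873 - 2*8² = -2873 - 2*64 = -2873 - 1*128 = -2873 - 128 = -3001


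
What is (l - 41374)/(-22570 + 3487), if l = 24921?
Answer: 16453/19083 ≈ 0.86218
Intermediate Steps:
(l - 41374)/(-22570 + 3487) = (24921 - 41374)/(-22570 + 3487) = -16453/(-19083) = -16453*(-1/19083) = 16453/19083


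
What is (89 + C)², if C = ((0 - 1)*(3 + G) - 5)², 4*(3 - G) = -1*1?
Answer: 11895601/256 ≈ 46467.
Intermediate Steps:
G = 13/4 (G = 3 - (-1)/4 = 3 - ¼*(-1) = 3 + ¼ = 13/4 ≈ 3.2500)
C = 2025/16 (C = ((0 - 1)*(3 + 13/4) - 5)² = (-1*25/4 - 5)² = (-25/4 - 5)² = (-45/4)² = 2025/16 ≈ 126.56)
(89 + C)² = (89 + 2025/16)² = (3449/16)² = 11895601/256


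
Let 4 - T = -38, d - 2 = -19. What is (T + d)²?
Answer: 625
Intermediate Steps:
d = -17 (d = 2 - 19 = -17)
T = 42 (T = 4 - 1*(-38) = 4 + 38 = 42)
(T + d)² = (42 - 17)² = 25² = 625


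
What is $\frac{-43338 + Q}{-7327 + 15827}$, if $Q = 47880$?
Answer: $\frac{2271}{4250} \approx 0.53435$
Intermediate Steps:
$\frac{-43338 + Q}{-7327 + 15827} = \frac{-43338 + 47880}{-7327 + 15827} = \frac{4542}{8500} = 4542 \cdot \frac{1}{8500} = \frac{2271}{4250}$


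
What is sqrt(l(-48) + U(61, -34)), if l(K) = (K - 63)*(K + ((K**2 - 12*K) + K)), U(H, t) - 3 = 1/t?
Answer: I*sqrt(357228310)/34 ≈ 555.9*I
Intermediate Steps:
U(H, t) = 3 + 1/t
l(K) = (-63 + K)*(K**2 - 10*K) (l(K) = (-63 + K)*(K + (K**2 - 11*K)) = (-63 + K)*(K**2 - 10*K))
sqrt(l(-48) + U(61, -34)) = sqrt(-48*(630 + (-48)**2 - 73*(-48)) + (3 + 1/(-34))) = sqrt(-48*(630 + 2304 + 3504) + (3 - 1/34)) = sqrt(-48*6438 + 101/34) = sqrt(-309024 + 101/34) = sqrt(-10506715/34) = I*sqrt(357228310)/34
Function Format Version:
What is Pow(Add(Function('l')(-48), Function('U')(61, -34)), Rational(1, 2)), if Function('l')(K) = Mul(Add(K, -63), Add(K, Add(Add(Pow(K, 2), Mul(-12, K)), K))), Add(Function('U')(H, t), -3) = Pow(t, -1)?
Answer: Mul(Rational(1, 34), I, Pow(357228310, Rational(1, 2))) ≈ Mul(555.90, I)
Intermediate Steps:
Function('U')(H, t) = Add(3, Pow(t, -1))
Function('l')(K) = Mul(Add(-63, K), Add(Pow(K, 2), Mul(-10, K))) (Function('l')(K) = Mul(Add(-63, K), Add(K, Add(Pow(K, 2), Mul(-11, K)))) = Mul(Add(-63, K), Add(Pow(K, 2), Mul(-10, K))))
Pow(Add(Function('l')(-48), Function('U')(61, -34)), Rational(1, 2)) = Pow(Add(Mul(-48, Add(630, Pow(-48, 2), Mul(-73, -48))), Add(3, Pow(-34, -1))), Rational(1, 2)) = Pow(Add(Mul(-48, Add(630, 2304, 3504)), Add(3, Rational(-1, 34))), Rational(1, 2)) = Pow(Add(Mul(-48, 6438), Rational(101, 34)), Rational(1, 2)) = Pow(Add(-309024, Rational(101, 34)), Rational(1, 2)) = Pow(Rational(-10506715, 34), Rational(1, 2)) = Mul(Rational(1, 34), I, Pow(357228310, Rational(1, 2)))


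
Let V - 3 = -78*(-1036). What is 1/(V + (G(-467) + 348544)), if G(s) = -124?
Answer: 1/429231 ≈ 2.3297e-6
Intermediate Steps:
V = 80811 (V = 3 - 78*(-1036) = 3 + 80808 = 80811)
1/(V + (G(-467) + 348544)) = 1/(80811 + (-124 + 348544)) = 1/(80811 + 348420) = 1/429231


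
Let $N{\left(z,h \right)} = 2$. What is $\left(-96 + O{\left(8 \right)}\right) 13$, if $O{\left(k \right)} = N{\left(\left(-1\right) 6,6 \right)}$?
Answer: $-1222$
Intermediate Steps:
$O{\left(k \right)} = 2$
$\left(-96 + O{\left(8 \right)}\right) 13 = \left(-96 + 2\right) 13 = \left(-94\right) 13 = -1222$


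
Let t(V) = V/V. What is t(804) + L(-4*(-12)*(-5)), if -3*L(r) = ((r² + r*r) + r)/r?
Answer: 482/3 ≈ 160.67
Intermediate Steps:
t(V) = 1
L(r) = -(r + 2*r²)/(3*r) (L(r) = -((r² + r*r) + r)/(3*r) = -((r² + r²) + r)/(3*r) = -(2*r² + r)/(3*r) = -(r + 2*r²)/(3*r))
t(804) + L(-4*(-12)*(-5)) = 1 + (-⅓ - 2*(-4*(-12))*(-5)/3) = 1 + (-⅓ - 32*(-5)) = 1 + (-⅓ - ⅔*(-240)) = 1 + (-⅓ + 160) = 1 + 479/3 = 482/3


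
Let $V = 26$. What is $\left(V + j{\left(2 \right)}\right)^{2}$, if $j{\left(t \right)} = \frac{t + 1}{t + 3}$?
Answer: $\frac{17689}{25} \approx 707.56$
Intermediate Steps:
$j{\left(t \right)} = \frac{1 + t}{3 + t}$
$\left(V + j{\left(2 \right)}\right)^{2} = \left(26 + \frac{1 + 2}{3 + 2}\right)^{2} = \left(26 + \frac{1}{5} \cdot 3\right)^{2} = \left(26 + \frac{3}{5}\right)^{2} = \left(\frac{133}{5}\right)^{2} = \frac{17689}{25}$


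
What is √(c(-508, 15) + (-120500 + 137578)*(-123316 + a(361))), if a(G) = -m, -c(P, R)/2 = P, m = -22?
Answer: 2*I*√526403479 ≈ 45887.0*I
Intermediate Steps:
c(P, R) = -2*P
a(G) = 22 (a(G) = -1*(-22) = 22)
√(c(-508, 15) + (-120500 + 137578)*(-123316 + a(361))) = √(-2*(-508) + (-120500 + 137578)*(-123316 + 22)) = √(1016 + 17078*(-123294)) = √(1016 - 2105614932) = √(-2105613916) = 2*I*√526403479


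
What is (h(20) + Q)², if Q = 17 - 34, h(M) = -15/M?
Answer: 5041/16 ≈ 315.06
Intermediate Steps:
Q = -17
(h(20) + Q)² = (-15/20 - 17)² = (-15*1/20 - 17)² = (-¾ - 17)² = (-71/4)² = 5041/16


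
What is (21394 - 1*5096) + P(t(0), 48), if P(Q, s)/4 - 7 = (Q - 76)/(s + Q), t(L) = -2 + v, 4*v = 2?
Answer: 48958/3 ≈ 16319.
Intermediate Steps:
v = ½ (v = (¼)*2 = ½ ≈ 0.50000)
t(L) = -3/2 (t(L) = -2 + ½ = -3/2)
P(Q, s) = 28 + 4*(-76 + Q)/(Q + s) (P(Q, s) = 28 + 4*((Q - 76)/(s + Q)) = 28 + 4*((-76 + Q)/(Q + s)) = 28 + 4*(-76 + Q)/(Q + s))
(21394 - 1*5096) + P(t(0), 48) = (21394 - 1*5096) + 4*(-76 + 7*48 + 8*(-3/2))/(-3/2 + 48) = (21394 - 5096) + 4*(-76 + 336 - 12)/(93/2) = 16298 + 4*(2/93)*248 = 16298 + 64/3 = 48958/3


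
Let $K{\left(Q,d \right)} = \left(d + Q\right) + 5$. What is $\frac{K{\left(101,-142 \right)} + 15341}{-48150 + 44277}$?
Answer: $- \frac{15305}{3873} \approx -3.9517$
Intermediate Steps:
$K{\left(Q,d \right)} = 5 + Q + d$ ($K{\left(Q,d \right)} = \left(Q + d\right) + 5 = 5 + Q + d$)
$\frac{K{\left(101,-142 \right)} + 15341}{-48150 + 44277} = \frac{\left(5 + 101 - 142\right) + 15341}{-48150 + 44277} = \frac{-36 + 15341}{-3873} = 15305 \left(- \frac{1}{3873}\right) = - \frac{15305}{3873}$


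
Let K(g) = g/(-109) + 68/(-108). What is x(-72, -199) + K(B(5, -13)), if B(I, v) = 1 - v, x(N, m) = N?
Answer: -214127/2943 ≈ -72.758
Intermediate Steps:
K(g) = -17/27 - g/109 (K(g) = g*(-1/109) + 68*(-1/108) = -g/109 - 17/27 = -17/27 - g/109)
x(-72, -199) + K(B(5, -13)) = -72 + (-17/27 - (1 - 1*(-13))/109) = -72 + (-17/27 - (1 + 13)/109) = -72 + (-17/27 - 1/109*14) = -72 + (-17/27 - 14/109) = -72 - 2231/2943 = -214127/2943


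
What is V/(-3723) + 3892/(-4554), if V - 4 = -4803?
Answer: 1227455/2825757 ≈ 0.43438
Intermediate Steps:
V = -4799 (V = 4 - 4803 = -4799)
V/(-3723) + 3892/(-4554) = -4799/(-3723) + 3892/(-4554) = -4799*(-1/3723) + 3892*(-1/4554) = 4799/3723 - 1946/2277 = 1227455/2825757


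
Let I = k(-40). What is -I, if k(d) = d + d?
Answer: 80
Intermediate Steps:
k(d) = 2*d
I = -80 (I = 2*(-40) = -80)
-I = -1*(-80) = 80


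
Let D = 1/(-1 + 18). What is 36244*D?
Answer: 2132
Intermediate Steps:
D = 1/17 ≈ 0.058824
36244*D = 36244*(1/17) = 2132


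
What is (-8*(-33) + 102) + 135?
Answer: 501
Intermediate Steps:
(-8*(-33) + 102) + 135 = (264 + 102) + 135 = 366 + 135 = 501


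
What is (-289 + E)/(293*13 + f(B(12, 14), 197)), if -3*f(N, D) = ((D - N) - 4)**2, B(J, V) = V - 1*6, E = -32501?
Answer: 49185/11399 ≈ 4.3148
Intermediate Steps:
B(J, V) = -6 + V (B(J, V) = V - 6 = -6 + V)
f(N, D) = -(-4 + D - N)**2/3 (f(N, D) = -((D - N) - 4)**2/3 = -(-4 + D - N)**2/3)
(-289 + E)/(293*13 + f(B(12, 14), 197)) = (-289 - 32501)/(293*13 - (4 + (-6 + 14) - 1*197)**2/3) = -32790/(3809 - (4 + 8 - 197)**2/3) = -32790/(3809 - 1/3*(-185)**2) = -32790/(3809 - 1/3*34225) = -32790/(3809 - 34225/3) = -32790/(-22798/3) = -32790*(-3/22798) = 49185/11399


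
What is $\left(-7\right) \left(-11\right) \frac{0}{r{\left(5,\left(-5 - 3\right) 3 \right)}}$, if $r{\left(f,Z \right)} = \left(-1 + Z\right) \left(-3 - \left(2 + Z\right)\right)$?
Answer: $0$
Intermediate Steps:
$r{\left(f,Z \right)} = \left(-1 + Z\right) \left(-5 - Z\right)$
$\left(-7\right) \left(-11\right) \frac{0}{r{\left(5,\left(-5 - 3\right) 3 \right)}} = \left(-7\right) \left(-11\right) \frac{0}{5 - \left(\left(-5 - 3\right) 3\right)^{2} - 4 \left(-5 - 3\right) 3} = 77 \frac{0}{5 - \left(\left(-8\right) 3\right)^{2} - 4 \left(\left(-8\right) 3\right)} = 77 \frac{0}{5 - \left(-24\right)^{2} - -96} = 77 \frac{0}{5 - 576 + 96} = 77 \frac{0}{-475} = 77 \cdot 0 \left(- \frac{1}{475}\right) = 77 \cdot 0 = 0$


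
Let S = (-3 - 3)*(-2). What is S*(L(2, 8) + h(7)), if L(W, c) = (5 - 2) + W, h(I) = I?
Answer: 144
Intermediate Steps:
L(W, c) = 3 + W
S = 12 (S = -6*(-2) = 12)
S*(L(2, 8) + h(7)) = 12*((3 + 2) + 7) = 12*(5 + 7) = 12*12 = 144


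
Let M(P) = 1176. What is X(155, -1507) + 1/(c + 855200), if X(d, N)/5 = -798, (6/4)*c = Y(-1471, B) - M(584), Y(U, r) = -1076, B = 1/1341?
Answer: -10218773037/2561096 ≈ -3990.0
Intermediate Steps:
B = 1/1341 ≈ 0.00074571
c = -4504/3 (c = 2*(-1076 - 1*1176)/3 = 2*(-1076 - 1176)/3 = (2/3)*(-2252) = -4504/3 ≈ -1501.3)
X(d, N) = -3990 (X(d, N) = 5*(-798) = -3990)
X(155, -1507) + 1/(c + 855200) = -3990 + 1/(-4504/3 + 855200) = -3990 + 1/(2561096/3) = -3990 + 3/2561096 = -10218773037/2561096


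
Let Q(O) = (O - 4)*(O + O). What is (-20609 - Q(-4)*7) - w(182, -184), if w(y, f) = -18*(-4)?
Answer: -21129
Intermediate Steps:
w(y, f) = 72
Q(O) = 2*O*(-4 + O) (Q(O) = (-4 + O)*(2*O) = 2*O*(-4 + O))
(-20609 - Q(-4)*7) - w(182, -184) = (-20609 - 2*(-4)*(-4 - 4)*7) - 1*72 = (-20609 - 2*(-4)*(-8)*7) - 72 = (-20609 - 64*7) - 72 = (-20609 - 1*448) - 72 = (-20609 - 448) - 72 = -21057 - 72 = -21129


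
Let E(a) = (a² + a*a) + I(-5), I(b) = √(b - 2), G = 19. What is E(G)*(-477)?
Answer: -344394 - 477*I*√7 ≈ -3.4439e+5 - 1262.0*I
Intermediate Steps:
I(b) = √(-2 + b)
E(a) = 2*a² + I*√7 (E(a) = (a² + a*a) + √(-2 - 5) = (a² + a²) + √(-7) = 2*a² + I*√7)
E(G)*(-477) = (2*19² + I*√7)*(-477) = (2*361 + I*√7)*(-477) = (722 + I*√7)*(-477) = -344394 - 477*I*√7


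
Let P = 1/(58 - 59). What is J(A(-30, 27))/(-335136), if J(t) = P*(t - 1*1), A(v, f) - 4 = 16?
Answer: 19/335136 ≈ 5.6693e-5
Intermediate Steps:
P = -1 (P = 1/(-1) = -1)
A(v, f) = 20 (A(v, f) = 4 + 16 = 20)
J(t) = 1 - t (J(t) = -(t - 1*1) = -(t - 1) = -(-1 + t) = 1 - t)
J(A(-30, 27))/(-335136) = (1 - 1*20)/(-335136) = (1 - 20)*(-1/335136) = -19*(-1/335136) = 19/335136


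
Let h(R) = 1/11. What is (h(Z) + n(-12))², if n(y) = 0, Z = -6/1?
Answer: 1/121 ≈ 0.0082645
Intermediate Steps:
Z = -6 (Z = -6*1 = -6)
h(R) = 1/11
(h(Z) + n(-12))² = (1/11 + 0)² = (1/11)² = 1/121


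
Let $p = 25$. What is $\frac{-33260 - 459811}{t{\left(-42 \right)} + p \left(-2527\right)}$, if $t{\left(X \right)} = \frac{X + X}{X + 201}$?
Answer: $\frac{8710921}{1116101} \approx 7.8048$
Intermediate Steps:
$t{\left(X \right)} = \frac{2 X}{201 + X}$
$\frac{-33260 - 459811}{t{\left(-42 \right)} + p \left(-2527\right)} = \frac{-33260 - 459811}{2 \left(-42\right) \frac{1}{201 - 42} + 25 \left(-2527\right)} = - \frac{493071}{2 \left(-42\right) \frac{1}{159} - 63175} = - \frac{493071}{- \frac{28}{53} - 63175} = - \frac{493071}{- \frac{3348303}{53}} = \left(-493071\right) \left(- \frac{53}{3348303}\right) = \frac{8710921}{1116101}$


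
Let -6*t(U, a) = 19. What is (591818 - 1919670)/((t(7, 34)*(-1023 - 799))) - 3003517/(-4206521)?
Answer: -1518629462993/6619151999 ≈ -229.43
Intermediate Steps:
t(U, a) = -19/6 (t(U, a) = -⅙*19 = -19/6)
(591818 - 1919670)/((t(7, 34)*(-1023 - 799))) - 3003517/(-4206521) = (591818 - 1919670)/((-19*(-1023 - 799)/6)) - 3003517/(-4206521) = -1327852/((-19/6*(-1822))) - 3003517*(-1/4206521) = -1327852/17309/3 + 273047/382411 = -1327852*3/17309 + 273047/382411 = -3983556/17309 + 273047/382411 = -1518629462993/6619151999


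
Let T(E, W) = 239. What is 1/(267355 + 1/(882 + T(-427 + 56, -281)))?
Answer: 1121/299704956 ≈ 3.7403e-6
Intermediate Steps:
1/(267355 + 1/(882 + T(-427 + 56, -281))) = 1/(267355 + 1/(882 + 239)) = 1/(267355 + 1/1121) = 1/(299704956/1121) = 1121/299704956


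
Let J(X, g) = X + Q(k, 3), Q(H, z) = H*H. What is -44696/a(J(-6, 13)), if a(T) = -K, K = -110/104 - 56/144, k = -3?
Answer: -20917728/677 ≈ -30898.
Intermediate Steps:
Q(H, z) = H²
K = -677/468 (K = -110*1/104 - 56*1/144 = -55/52 - 7/18 = -677/468 ≈ -1.4466)
J(X, g) = 9 + X (J(X, g) = X + (-3)² = X + 9 = 9 + X)
a(T) = 677/468 (a(T) = -1*(-677/468) = 677/468)
-44696/a(J(-6, 13)) = -44696/677/468 = -44696*468/677 = -20917728/677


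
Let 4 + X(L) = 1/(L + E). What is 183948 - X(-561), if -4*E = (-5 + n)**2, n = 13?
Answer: 106140305/577 ≈ 1.8395e+5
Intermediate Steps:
E = -16 (E = -(-5 + 13)**2/4 = -1/4*8**2 = -1/4*64 = -16)
X(L) = -4 + 1/(-16 + L) (X(L) = -4 + 1/(L - 16) = -4 + 1/(-16 + L))
183948 - X(-561) = 183948 - (65 - 4*(-561))/(-16 - 561) = 183948 - (65 + 2244)/(-577) = 183948 - (-1)*2309/577 = 183948 - 1*(-2309/577) = 183948 + 2309/577 = 106140305/577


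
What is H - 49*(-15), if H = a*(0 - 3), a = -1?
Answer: 738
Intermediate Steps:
H = 3 (H = -(0 - 3) = -1*(-3) = 3)
H - 49*(-15) = 3 - 49*(-15) = 3 + 735 = 738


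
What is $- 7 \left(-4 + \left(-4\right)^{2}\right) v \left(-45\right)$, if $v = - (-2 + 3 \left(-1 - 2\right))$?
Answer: $41580$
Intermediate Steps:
$v = 11$ ($v = - (-2 + 3 \left(-1 - 2\right)) = - (-2 + 3 \left(-3\right)) = - (-2 - 9) = \left(-1\right) \left(-11\right) = 11$)
$- 7 \left(-4 + \left(-4\right)^{2}\right) v \left(-45\right) = - 7 \left(-4 + \left(-4\right)^{2}\right) 11 \left(-45\right) = - 7 \left(-4 + 16\right) 11 \left(-45\right) = - 7 \cdot 12 \cdot 11 \left(-45\right) = \left(-7\right) 132 \left(-45\right) = \left(-924\right) \left(-45\right) = 41580$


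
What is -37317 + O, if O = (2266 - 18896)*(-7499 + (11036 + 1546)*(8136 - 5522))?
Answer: -546825186187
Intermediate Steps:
O = -546825148870 (O = -16630*(-7499 + 12582*2614) = -16630*(-7499 + 32889348) = -16630*32881849 = -546825148870)
-37317 + O = -37317 - 546825148870 = -546825186187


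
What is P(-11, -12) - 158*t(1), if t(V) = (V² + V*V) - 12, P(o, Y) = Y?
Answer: 1568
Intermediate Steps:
t(V) = -12 + 2*V² (t(V) = (V² + V²) - 12 = 2*V² - 12 = -12 + 2*V²)
P(-11, -12) - 158*t(1) = -12 - 158*(-12 + 2*1²) = -12 - 158*(-12 + 2*1) = -12 - 158*(-12 + 2) = -12 - 158*(-10) = -12 + 1580 = 1568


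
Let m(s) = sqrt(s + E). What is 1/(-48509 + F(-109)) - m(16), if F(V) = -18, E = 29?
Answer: -1/48527 - 3*sqrt(5) ≈ -6.7082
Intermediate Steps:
m(s) = sqrt(29 + s) (m(s) = sqrt(s + 29) = sqrt(29 + s))
1/(-48509 + F(-109)) - m(16) = 1/(-48509 - 18) - sqrt(29 + 16) = 1/(-48527) - sqrt(45) = -1/48527 - 3*sqrt(5)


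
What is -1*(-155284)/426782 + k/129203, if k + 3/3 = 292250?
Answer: 72394885685/27570757373 ≈ 2.6258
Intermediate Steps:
k = 292249 (k = -1 + 292250 = 292249)
-1*(-155284)/426782 + k/129203 = -1*(-155284)/426782 + 292249/129203 = 155284*(1/426782) + 292249*(1/129203) = 77642/213391 + 292249/129203 = 72394885685/27570757373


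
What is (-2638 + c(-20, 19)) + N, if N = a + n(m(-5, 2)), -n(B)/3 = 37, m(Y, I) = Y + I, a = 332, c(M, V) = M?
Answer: -2437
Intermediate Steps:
m(Y, I) = I + Y
n(B) = -111 (n(B) = -3*37 = -111)
N = 221 (N = 332 - 111 = 221)
(-2638 + c(-20, 19)) + N = (-2638 - 20) + 221 = -2658 + 221 = -2437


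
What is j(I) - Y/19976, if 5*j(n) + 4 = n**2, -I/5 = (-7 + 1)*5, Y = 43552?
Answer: 56145292/12485 ≈ 4497.0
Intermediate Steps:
I = 150 (I = -5*(-7 + 1)*5 = -(-30)*5 = -5*(-30) = 150)
j(n) = -4/5 + n**2/5
j(I) - Y/19976 = (-4/5 + (1/5)*150**2) - 43552/19976 = (-4/5 + (1/5)*22500) - 43552/19976 = (-4/5 + 4500) - 1*5444/2497 = 22496/5 - 5444/2497 = 56145292/12485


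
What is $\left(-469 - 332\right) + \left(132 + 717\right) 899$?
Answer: $762450$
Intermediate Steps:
$\left(-469 - 332\right) + \left(132 + 717\right) 899 = \left(-469 - 332\right) + 849 \cdot 899 = -801 + 763251 = 762450$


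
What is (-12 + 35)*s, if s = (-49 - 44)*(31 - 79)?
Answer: 102672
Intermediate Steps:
s = 4464 (s = -93*(-48) = 4464)
(-12 + 35)*s = (-12 + 35)*4464 = 23*4464 = 102672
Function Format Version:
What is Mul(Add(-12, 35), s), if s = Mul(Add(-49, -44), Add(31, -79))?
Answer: 102672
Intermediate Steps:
s = 4464 (s = Mul(-93, -48) = 4464)
Mul(Add(-12, 35), s) = Mul(Add(-12, 35), 4464) = Mul(23, 4464) = 102672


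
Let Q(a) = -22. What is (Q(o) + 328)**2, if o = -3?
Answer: 93636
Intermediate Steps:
(Q(o) + 328)**2 = (-22 + 328)**2 = 306**2 = 93636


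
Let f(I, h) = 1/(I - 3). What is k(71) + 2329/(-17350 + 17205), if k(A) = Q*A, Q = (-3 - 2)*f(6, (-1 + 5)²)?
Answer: -58462/435 ≈ -134.40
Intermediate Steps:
f(I, h) = 1/(-3 + I)
Q = -5/3 (Q = (-3 - 2)/(-3 + 6) = -5/3 ≈ -1.6667)
k(A) = -5*A/3
k(71) + 2329/(-17350 + 17205) = -5/3*71 + 2329/(-17350 + 17205) = -355/3 + 2329/(-145) = -355/3 + 2329*(-1/145) = -355/3 - 2329/145 = -58462/435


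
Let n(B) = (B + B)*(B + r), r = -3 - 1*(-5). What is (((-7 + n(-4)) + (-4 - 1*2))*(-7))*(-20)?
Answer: 420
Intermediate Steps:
r = 2 (r = -3 + 5 = 2)
n(B) = 2*B*(2 + B) (n(B) = (B + B)*(B + 2) = (2*B)*(2 + B) = 2*B*(2 + B))
(((-7 + n(-4)) + (-4 - 1*2))*(-7))*(-20) = (((-7 + 2*(-4)*(2 - 4)) + (-4 - 1*2))*(-7))*(-20) = (((-7 + 2*(-4)*(-2)) + (-4 - 2))*(-7))*(-20) = (((-7 + 16) - 6)*(-7))*(-20) = ((9 - 6)*(-7))*(-20) = (3*(-7))*(-20) = -21*(-20) = 420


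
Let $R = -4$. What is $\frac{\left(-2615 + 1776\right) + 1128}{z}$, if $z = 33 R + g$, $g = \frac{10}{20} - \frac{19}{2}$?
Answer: $- \frac{289}{141} \approx -2.0496$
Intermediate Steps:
$g = -9$ ($g = 10 \cdot \frac{1}{20} - \frac{19}{2} = \frac{1}{2} - \frac{19}{2} = -9$)
$z = -141$ ($z = 33 \left(-4\right) - 9 = -132 - 9 = -141$)
$\frac{\left(-2615 + 1776\right) + 1128}{z} = \frac{\left(-2615 + 1776\right) + 1128}{-141} = \left(-839 + 1128\right) \left(- \frac{1}{141}\right) = 289 \left(- \frac{1}{141}\right) = - \frac{289}{141}$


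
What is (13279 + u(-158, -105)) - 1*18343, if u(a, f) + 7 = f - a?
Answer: -5018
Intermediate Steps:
u(a, f) = -7 + f - a (u(a, f) = -7 + (f - a) = -7 + f - a)
(13279 + u(-158, -105)) - 1*18343 = (13279 + (-7 - 105 - 1*(-158))) - 1*18343 = (13279 + (-7 - 105 + 158)) - 18343 = (13279 + 46) - 18343 = 13325 - 18343 = -5018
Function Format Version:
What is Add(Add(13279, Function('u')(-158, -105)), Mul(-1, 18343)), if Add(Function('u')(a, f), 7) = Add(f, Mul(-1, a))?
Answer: -5018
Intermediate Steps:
Function('u')(a, f) = Add(-7, f, Mul(-1, a)) (Function('u')(a, f) = Add(-7, Add(f, Mul(-1, a))) = Add(-7, f, Mul(-1, a)))
Add(Add(13279, Function('u')(-158, -105)), Mul(-1, 18343)) = Add(Add(13279, Add(-7, -105, Mul(-1, -158))), Mul(-1, 18343)) = Add(Add(13279, Add(-7, -105, 158)), -18343) = Add(Add(13279, 46), -18343) = Add(13325, -18343) = -5018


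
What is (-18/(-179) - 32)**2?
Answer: 32604100/32041 ≈ 1017.6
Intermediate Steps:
(-18/(-179) - 32)**2 = (-18*(-1/179) - 32)**2 = (18/179 - 32)**2 = (-5710/179)**2 = 32604100/32041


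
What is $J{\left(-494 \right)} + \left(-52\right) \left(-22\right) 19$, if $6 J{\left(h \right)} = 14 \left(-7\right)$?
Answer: $\frac{65159}{3} \approx 21720.0$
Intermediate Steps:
$J{\left(h \right)} = - \frac{49}{3}$ ($J{\left(h \right)} = \frac{14 \left(-7\right)}{6} = \frac{1}{6} \left(-98\right) = - \frac{49}{3}$)
$J{\left(-494 \right)} + \left(-52\right) \left(-22\right) 19 = - \frac{49}{3} + \left(-52\right) \left(-22\right) 19 = - \frac{49}{3} + 1144 \cdot 19 = - \frac{49}{3} + 21736 = \frac{65159}{3}$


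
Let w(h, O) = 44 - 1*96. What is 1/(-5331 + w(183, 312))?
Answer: -1/5383 ≈ -0.00018577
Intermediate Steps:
w(h, O) = -52 (w(h, O) = 44 - 96 = -52)
1/(-5331 + w(183, 312)) = 1/(-5331 - 52) = 1/(-5383) = -1/5383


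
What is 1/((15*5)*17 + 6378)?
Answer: 1/7653 ≈ 0.00013067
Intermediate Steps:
1/((15*5)*17 + 6378) = 1/(75*17 + 6378) = 1/(1275 + 6378) = 1/7653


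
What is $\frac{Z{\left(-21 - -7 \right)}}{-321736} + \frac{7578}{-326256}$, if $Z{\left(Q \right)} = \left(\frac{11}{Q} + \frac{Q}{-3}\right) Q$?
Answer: $- \frac{75637151}{3280259388} \approx -0.023058$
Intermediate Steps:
$Z{\left(Q \right)} = Q \left(\frac{11}{Q} - \frac{Q}{3}\right)$ ($Z{\left(Q \right)} = \left(\frac{11}{Q} + Q \left(- \frac{1}{3}\right)\right) Q = \left(\frac{11}{Q} - \frac{Q}{3}\right) Q = Q \left(\frac{11}{Q} - \frac{Q}{3}\right)$)
$\frac{Z{\left(-21 - -7 \right)}}{-321736} + \frac{7578}{-326256} = \frac{11 - \frac{\left(-21 - -7\right)^{2}}{3}}{-321736} + \frac{7578}{-326256} = \left(11 - \frac{\left(-21 + 7\right)^{2}}{3}\right) \left(- \frac{1}{321736}\right) + 7578 \left(- \frac{1}{326256}\right) = \left(11 - \frac{\left(-14\right)^{2}}{3}\right) \left(- \frac{1}{321736}\right) - \frac{1263}{54376} = \left(11 - \frac{196}{3}\right) \left(- \frac{1}{321736}\right) - \frac{1263}{54376} = \left(- \frac{163}{3}\right) \left(- \frac{1}{321736}\right) - \frac{1263}{54376} = \frac{163}{965208} - \frac{1263}{54376} = - \frac{75637151}{3280259388}$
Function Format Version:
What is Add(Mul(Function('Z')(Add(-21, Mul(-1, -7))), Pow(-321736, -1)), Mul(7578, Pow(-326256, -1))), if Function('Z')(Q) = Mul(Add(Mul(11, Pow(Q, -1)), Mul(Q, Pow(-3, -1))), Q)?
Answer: Rational(-75637151, 3280259388) ≈ -0.023058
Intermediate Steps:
Function('Z')(Q) = Mul(Q, Add(Mul(11, Pow(Q, -1)), Mul(Rational(-1, 3), Q))) (Function('Z')(Q) = Mul(Add(Mul(11, Pow(Q, -1)), Mul(Q, Rational(-1, 3))), Q) = Mul(Add(Mul(11, Pow(Q, -1)), Mul(Rational(-1, 3), Q)), Q) = Mul(Q, Add(Mul(11, Pow(Q, -1)), Mul(Rational(-1, 3), Q))))
Add(Mul(Function('Z')(Add(-21, Mul(-1, -7))), Pow(-321736, -1)), Mul(7578, Pow(-326256, -1))) = Add(Mul(Add(11, Mul(Rational(-1, 3), Pow(Add(-21, Mul(-1, -7)), 2))), Pow(-321736, -1)), Mul(7578, Pow(-326256, -1))) = Add(Mul(Add(11, Mul(Rational(-1, 3), Pow(Add(-21, 7), 2))), Rational(-1, 321736)), Mul(7578, Rational(-1, 326256))) = Add(Mul(Add(11, Mul(Rational(-1, 3), Pow(-14, 2))), Rational(-1, 321736)), Rational(-1263, 54376)) = Add(Mul(Add(11, Mul(Rational(-1, 3), 196)), Rational(-1, 321736)), Rational(-1263, 54376)) = Add(Mul(Add(11, Rational(-196, 3)), Rational(-1, 321736)), Rational(-1263, 54376)) = Add(Mul(Rational(-163, 3), Rational(-1, 321736)), Rational(-1263, 54376)) = Add(Rational(163, 965208), Rational(-1263, 54376)) = Rational(-75637151, 3280259388)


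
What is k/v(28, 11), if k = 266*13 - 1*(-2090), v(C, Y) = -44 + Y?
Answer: -5548/33 ≈ -168.12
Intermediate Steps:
k = 5548 (k = 3458 + 2090 = 5548)
k/v(28, 11) = 5548/(-44 + 11) = 5548/(-33) = 5548*(-1/33) = -5548/33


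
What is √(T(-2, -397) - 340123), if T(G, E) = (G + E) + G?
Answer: 18*I*√1051 ≈ 583.54*I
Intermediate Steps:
T(G, E) = E + 2*G (T(G, E) = (E + G) + G = E + 2*G)
√(T(-2, -397) - 340123) = √((-397 + 2*(-2)) - 340123) = √((-397 - 4) - 340123) = √(-401 - 340123) = √(-340524) = 18*I*√1051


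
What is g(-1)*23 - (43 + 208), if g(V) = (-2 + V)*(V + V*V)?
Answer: -251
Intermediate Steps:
g(V) = (-2 + V)*(V + V²)
g(-1)*23 - (43 + 208) = -(-2 + (-1)² - 1*(-1))*23 - (43 + 208) = -(-2 + 1 + 1)*23 - 1*251 = -1*0*23 - 251 = 0*23 - 251 = 0 - 251 = -251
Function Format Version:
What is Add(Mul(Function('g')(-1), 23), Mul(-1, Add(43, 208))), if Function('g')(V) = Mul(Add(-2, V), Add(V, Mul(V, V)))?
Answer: -251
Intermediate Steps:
Function('g')(V) = Mul(Add(-2, V), Add(V, Pow(V, 2)))
Add(Mul(Function('g')(-1), 23), Mul(-1, Add(43, 208))) = Add(Mul(Mul(-1, Add(-2, Pow(-1, 2), Mul(-1, -1))), 23), Mul(-1, Add(43, 208))) = Add(Mul(Mul(-1, Add(-2, 1, 1)), 23), Mul(-1, 251)) = Add(Mul(Mul(-1, 0), 23), -251) = Add(Mul(0, 23), -251) = Add(0, -251) = -251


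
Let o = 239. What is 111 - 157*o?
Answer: -37412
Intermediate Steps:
111 - 157*o = 111 - 157*239 = 111 - 37523 = -37412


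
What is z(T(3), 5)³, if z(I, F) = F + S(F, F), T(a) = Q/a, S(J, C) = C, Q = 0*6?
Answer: 1000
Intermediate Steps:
Q = 0
T(a) = 0 (T(a) = 0/a = 0)
z(I, F) = 2*F (z(I, F) = F + F = 2*F)
z(T(3), 5)³ = (2*5)³ = 10³ = 1000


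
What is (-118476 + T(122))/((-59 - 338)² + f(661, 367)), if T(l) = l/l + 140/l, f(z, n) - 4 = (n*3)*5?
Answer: -7226905/9950198 ≈ -0.72631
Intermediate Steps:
f(z, n) = 4 + 15*n (f(z, n) = 4 + (n*3)*5 = 4 + (3*n)*5 = 4 + 15*n)
T(l) = 1 + 140/l
(-118476 + T(122))/((-59 - 338)² + f(661, 367)) = (-118476 + (140 + 122)/122)/((-59 - 338)² + (4 + 15*367)) = (-118476 + (1/122)*262)/((-397)² + (4 + 5505)) = (-118476 + 131/61)/(157609 + 5509) = -7226905/61/163118 = -7226905/61*1/163118 = -7226905/9950198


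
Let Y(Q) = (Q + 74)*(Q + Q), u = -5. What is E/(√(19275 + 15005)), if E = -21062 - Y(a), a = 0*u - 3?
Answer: -5159*√8570/4285 ≈ -111.46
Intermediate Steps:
a = -3 (a = 0*(-5) - 3 = 0 - 3 = -3)
Y(Q) = 2*Q*(74 + Q) (Y(Q) = (74 + Q)*(2*Q) = 2*Q*(74 + Q))
E = -20636 (E = -21062 - 2*(-3)*(74 - 3) = -21062 - 2*(-3)*71 = -21062 - 1*(-426) = -21062 + 426 = -20636)
E/(√(19275 + 15005)) = -20636/√(19275 + 15005) = -20636*√8570/17140 = -5159*√8570/4285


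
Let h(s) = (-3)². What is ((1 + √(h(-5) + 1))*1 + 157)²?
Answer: (158 + √10)² ≈ 25973.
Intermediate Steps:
h(s) = 9
((1 + √(h(-5) + 1))*1 + 157)² = ((1 + √(9 + 1))*1 + 157)² = ((1 + √10)*1 + 157)² = ((1 + √10) + 157)² = (158 + √10)²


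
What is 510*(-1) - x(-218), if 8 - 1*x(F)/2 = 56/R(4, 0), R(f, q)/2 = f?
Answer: -512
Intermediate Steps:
R(f, q) = 2*f
x(F) = 2 (x(F) = 16 - 112/(2*4) = 16 - 112/8 = 16 - 2*7 = 16 - 14 = 2)
510*(-1) - x(-218) = 510*(-1) - 1*2 = -510 - 2 = -512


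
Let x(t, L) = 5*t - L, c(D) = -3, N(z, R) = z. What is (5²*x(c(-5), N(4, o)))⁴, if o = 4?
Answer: 50906640625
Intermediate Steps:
x(t, L) = -L + 5*t
(5²*x(c(-5), N(4, o)))⁴ = (5²*(-1*4 + 5*(-3)))⁴ = (25*(-4 - 15))⁴ = (25*(-19))⁴ = (-475)⁴ = 50906640625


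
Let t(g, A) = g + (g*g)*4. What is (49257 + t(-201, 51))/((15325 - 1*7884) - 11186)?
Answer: -42132/749 ≈ -56.251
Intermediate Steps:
t(g, A) = g + 4*g² (t(g, A) = g + g²*4 = g + 4*g²)
(49257 + t(-201, 51))/((15325 - 1*7884) - 11186) = (49257 - 201*(1 + 4*(-201)))/((15325 - 1*7884) - 11186) = (49257 - 201*(1 - 804))/((15325 - 7884) - 11186) = (49257 - 201*(-803))/(7441 - 11186) = (49257 + 161403)/(-3745) = 210660*(-1/3745) = -42132/749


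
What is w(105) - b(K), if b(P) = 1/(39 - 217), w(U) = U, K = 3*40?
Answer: 18691/178 ≈ 105.01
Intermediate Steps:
K = 120
b(P) = -1/178 (b(P) = 1/(-178) = -1/178)
w(105) - b(K) = 105 - 1*(-1/178) = 105 + 1/178 = 18691/178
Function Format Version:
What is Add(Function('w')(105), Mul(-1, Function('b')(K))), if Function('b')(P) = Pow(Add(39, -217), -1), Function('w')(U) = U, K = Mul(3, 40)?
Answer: Rational(18691, 178) ≈ 105.01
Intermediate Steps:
K = 120
Function('b')(P) = Rational(-1, 178) (Function('b')(P) = Pow(-178, -1) = Rational(-1, 178))
Add(Function('w')(105), Mul(-1, Function('b')(K))) = Add(105, Mul(-1, Rational(-1, 178))) = Add(105, Rational(1, 178)) = Rational(18691, 178)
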